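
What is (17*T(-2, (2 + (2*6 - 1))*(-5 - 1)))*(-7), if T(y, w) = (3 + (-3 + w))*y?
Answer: -18564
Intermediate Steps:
T(y, w) = w*y
(17*T(-2, (2 + (2*6 - 1))*(-5 - 1)))*(-7) = (17*(((2 + (2*6 - 1))*(-5 - 1))*(-2)))*(-7) = (17*(((2 + (12 - 1))*(-6))*(-2)))*(-7) = (17*(((2 + 11)*(-6))*(-2)))*(-7) = (17*((13*(-6))*(-2)))*(-7) = (17*(-78*(-2)))*(-7) = (17*156)*(-7) = 2652*(-7) = -18564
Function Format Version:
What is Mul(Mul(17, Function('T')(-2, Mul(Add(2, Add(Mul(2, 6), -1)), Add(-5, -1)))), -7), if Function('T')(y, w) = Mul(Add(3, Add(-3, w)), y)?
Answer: -18564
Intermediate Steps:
Function('T')(y, w) = Mul(w, y)
Mul(Mul(17, Function('T')(-2, Mul(Add(2, Add(Mul(2, 6), -1)), Add(-5, -1)))), -7) = Mul(Mul(17, Mul(Mul(Add(2, Add(Mul(2, 6), -1)), Add(-5, -1)), -2)), -7) = Mul(Mul(17, Mul(Mul(Add(2, Add(12, -1)), -6), -2)), -7) = Mul(Mul(17, Mul(Mul(Add(2, 11), -6), -2)), -7) = Mul(Mul(17, Mul(Mul(13, -6), -2)), -7) = Mul(Mul(17, Mul(-78, -2)), -7) = Mul(Mul(17, 156), -7) = Mul(2652, -7) = -18564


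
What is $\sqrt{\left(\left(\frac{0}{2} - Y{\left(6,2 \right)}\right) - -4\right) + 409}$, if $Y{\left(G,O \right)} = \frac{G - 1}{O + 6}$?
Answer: $\frac{\sqrt{6598}}{4} \approx 20.307$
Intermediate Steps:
$Y{\left(G,O \right)} = \frac{-1 + G}{6 + O}$
$\sqrt{\left(\left(\frac{0}{2} - Y{\left(6,2 \right)}\right) - -4\right) + 409} = \sqrt{\left(\left(\frac{0}{2} - \frac{-1 + 6}{6 + 2}\right) - -4\right) + 409} = \sqrt{\left(\left(0 \cdot \frac{1}{2} - \frac{1}{8} \cdot 5\right) + 4\right) + 409} = \sqrt{\left(\left(0 - \frac{1}{8} \cdot 5\right) + 4\right) + 409} = \sqrt{\left(\left(0 - \frac{5}{8}\right) + 4\right) + 409} = \sqrt{\left(- \frac{5}{8} + 4\right) + 409} = \sqrt{\frac{27}{8} + 409} = \sqrt{\frac{3299}{8}} = \frac{\sqrt{6598}}{4}$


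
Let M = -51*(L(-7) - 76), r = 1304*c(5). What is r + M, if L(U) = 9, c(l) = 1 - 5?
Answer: -1799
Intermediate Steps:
c(l) = -4
r = -5216 (r = 1304*(-4) = -5216)
M = 3417 (M = -51*(9 - 76) = -51*(-67) = 3417)
r + M = -5216 + 3417 = -1799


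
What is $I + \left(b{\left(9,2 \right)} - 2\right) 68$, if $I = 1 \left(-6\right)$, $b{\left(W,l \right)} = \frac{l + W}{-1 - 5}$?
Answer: $- \frac{800}{3} \approx -266.67$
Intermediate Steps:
$b{\left(W,l \right)} = - \frac{W}{6} - \frac{l}{6}$ ($b{\left(W,l \right)} = \frac{W + l}{-6} = \left(W + l\right) \left(- \frac{1}{6}\right) = - \frac{W}{6} - \frac{l}{6}$)
$I = -6$
$I + \left(b{\left(9,2 \right)} - 2\right) 68 = -6 + \left(\left(\left(- \frac{1}{6}\right) 9 - \frac{1}{3}\right) - 2\right) 68 = -6 + \left(\left(- \frac{3}{2} - \frac{1}{3}\right) - 2\right) 68 = -6 + \left(- \frac{11}{6} - 2\right) 68 = -6 - \frac{782}{3} = - \frac{800}{3}$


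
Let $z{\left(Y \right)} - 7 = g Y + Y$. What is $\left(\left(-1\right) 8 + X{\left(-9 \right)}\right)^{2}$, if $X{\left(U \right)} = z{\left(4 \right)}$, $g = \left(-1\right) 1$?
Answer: $1$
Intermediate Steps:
$g = -1$
$z{\left(Y \right)} = 7$ ($z{\left(Y \right)} = 7 + \left(- Y + Y\right) = 7 + 0 = 7$)
$X{\left(U \right)} = 7$
$\left(\left(-1\right) 8 + X{\left(-9 \right)}\right)^{2} = \left(\left(-1\right) 8 + 7\right)^{2} = \left(-8 + 7\right)^{2} = \left(-1\right)^{2} = 1$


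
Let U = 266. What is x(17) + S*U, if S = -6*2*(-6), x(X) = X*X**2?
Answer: 24065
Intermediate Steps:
x(X) = X**3
S = 72 (S = -12*(-6) = 72)
x(17) + S*U = 17**3 + 72*266 = 4913 + 19152 = 24065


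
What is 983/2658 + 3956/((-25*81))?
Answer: -2841491/1794150 ≈ -1.5838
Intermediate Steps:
983/2658 + 3956/((-25*81)) = 983*(1/2658) + 3956/(-2025) = 983/2658 + 3956*(-1/2025) = 983/2658 - 3956/2025 = -2841491/1794150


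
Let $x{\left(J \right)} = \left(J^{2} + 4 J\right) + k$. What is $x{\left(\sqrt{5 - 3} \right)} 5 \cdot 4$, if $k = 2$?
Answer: $80 + 80 \sqrt{2} \approx 193.14$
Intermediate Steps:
$x{\left(J \right)} = 2 + J^{2} + 4 J$ ($x{\left(J \right)} = \left(J^{2} + 4 J\right) + 2 = 2 + J^{2} + 4 J$)
$x{\left(\sqrt{5 - 3} \right)} 5 \cdot 4 = \left(2 + \left(\sqrt{5 - 3}\right)^{2} + 4 \sqrt{5 - 3}\right) 5 \cdot 4 = \left(2 + \left(\sqrt{2}\right)^{2} + 4 \sqrt{2}\right) 5 \cdot 4 = \left(2 + 2 + 4 \sqrt{2}\right) 5 \cdot 4 = \left(4 + 4 \sqrt{2}\right) 5 \cdot 4 = \left(20 + 20 \sqrt{2}\right) 4 = 80 + 80 \sqrt{2}$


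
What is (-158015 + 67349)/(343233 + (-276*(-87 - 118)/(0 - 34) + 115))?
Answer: -770661/2904313 ≈ -0.26535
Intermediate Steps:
(-158015 + 67349)/(343233 + (-276*(-87 - 118)/(0 - 34) + 115)) = -90666/(343233 + (-(-56580)/(-34) + 115)) = -90666/(343233 + (-(-56580)*(-1)/34 + 115)) = -90666/(343233 + (-276*205/34 + 115)) = -90666/(343233 + (-28290/17 + 115)) = -90666/(343233 - 26335/17) = -90666/5808626/17 = -90666*17/5808626 = -770661/2904313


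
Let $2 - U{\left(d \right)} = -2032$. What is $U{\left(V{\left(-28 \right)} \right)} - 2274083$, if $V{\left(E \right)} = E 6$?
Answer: $-2272049$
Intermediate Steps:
$V{\left(E \right)} = 6 E$
$U{\left(d \right)} = 2034$ ($U{\left(d \right)} = 2 - -2032 = 2 + 2032 = 2034$)
$U{\left(V{\left(-28 \right)} \right)} - 2274083 = 2034 - 2274083 = -2272049$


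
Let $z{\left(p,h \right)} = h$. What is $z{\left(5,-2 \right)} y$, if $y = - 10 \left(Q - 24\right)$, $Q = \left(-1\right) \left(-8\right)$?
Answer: $-320$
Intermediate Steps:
$Q = 8$
$y = 160$ ($y = - 10 \left(8 - 24\right) = \left(-10\right) \left(-16\right) = 160$)
$z{\left(5,-2 \right)} y = \left(-2\right) 160 = -320$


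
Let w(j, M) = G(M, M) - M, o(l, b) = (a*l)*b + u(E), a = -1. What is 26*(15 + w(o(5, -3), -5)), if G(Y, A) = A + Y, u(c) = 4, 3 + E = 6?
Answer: 260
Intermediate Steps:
E = 3 (E = -3 + 6 = 3)
o(l, b) = 4 - b*l (o(l, b) = (-l)*b + 4 = -b*l + 4 = 4 - b*l)
w(j, M) = M (w(j, M) = (M + M) - M = 2*M - M = M)
26*(15 + w(o(5, -3), -5)) = 26*(15 - 5) = 26*10 = 260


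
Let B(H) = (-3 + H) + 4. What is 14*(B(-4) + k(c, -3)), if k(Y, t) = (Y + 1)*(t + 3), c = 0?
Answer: -42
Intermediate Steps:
k(Y, t) = (1 + Y)*(3 + t)
B(H) = 1 + H
14*(B(-4) + k(c, -3)) = 14*((1 - 4) + (3 - 3 + 3*0 + 0*(-3))) = 14*(-3 + (3 - 3 + 0 + 0)) = 14*(-3 + 0) = 14*(-3) = -42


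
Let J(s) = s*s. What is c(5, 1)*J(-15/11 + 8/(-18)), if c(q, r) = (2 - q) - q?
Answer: -256328/9801 ≈ -26.153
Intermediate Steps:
J(s) = s²
c(q, r) = 2 - 2*q
c(5, 1)*J(-15/11 + 8/(-18)) = (2 - 2*5)*(-15/11 + 8/(-18))² = (2 - 10)*(-15*1/11 + 8*(-1/18))² = -8*(-15/11 - 4/9)² = -8*(-179/99)² = -8*32041/9801 = -256328/9801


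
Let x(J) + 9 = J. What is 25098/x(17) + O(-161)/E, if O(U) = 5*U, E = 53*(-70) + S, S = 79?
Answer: 45568639/14524 ≈ 3137.5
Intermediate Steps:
x(J) = -9 + J
E = -3631 (E = 53*(-70) + 79 = -3710 + 79 = -3631)
25098/x(17) + O(-161)/E = 25098/(-9 + 17) + (5*(-161))/(-3631) = 25098/8 - 805*(-1/3631) = 25098*(⅛) + 805/3631 = 12549/4 + 805/3631 = 45568639/14524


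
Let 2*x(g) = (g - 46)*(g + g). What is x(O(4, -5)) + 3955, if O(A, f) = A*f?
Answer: 5275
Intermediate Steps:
x(g) = g*(-46 + g) (x(g) = ((g - 46)*(g + g))/2 = ((-46 + g)*(2*g))/2 = (2*g*(-46 + g))/2 = g*(-46 + g))
x(O(4, -5)) + 3955 = (4*(-5))*(-46 + 4*(-5)) + 3955 = -20*(-46 - 20) + 3955 = -20*(-66) + 3955 = 1320 + 3955 = 5275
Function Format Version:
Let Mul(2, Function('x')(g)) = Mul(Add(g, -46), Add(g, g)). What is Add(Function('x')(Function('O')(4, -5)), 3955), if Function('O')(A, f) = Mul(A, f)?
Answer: 5275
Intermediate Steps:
Function('x')(g) = Mul(g, Add(-46, g)) (Function('x')(g) = Mul(Rational(1, 2), Mul(Add(g, -46), Add(g, g))) = Mul(Rational(1, 2), Mul(Add(-46, g), Mul(2, g))) = Mul(Rational(1, 2), Mul(2, g, Add(-46, g))) = Mul(g, Add(-46, g)))
Add(Function('x')(Function('O')(4, -5)), 3955) = Add(Mul(Mul(4, -5), Add(-46, Mul(4, -5))), 3955) = Add(Mul(-20, Add(-46, -20)), 3955) = Add(Mul(-20, -66), 3955) = Add(1320, 3955) = 5275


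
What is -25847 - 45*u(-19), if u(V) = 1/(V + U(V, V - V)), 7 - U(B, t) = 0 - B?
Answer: -801212/31 ≈ -25846.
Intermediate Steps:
U(B, t) = 7 + B (U(B, t) = 7 - (0 - B) = 7 - (-1)*B = 7 + B)
u(V) = 1/(7 + 2*V) (u(V) = 1/(V + (7 + V)) = 1/(7 + 2*V))
-25847 - 45*u(-19) = -25847 - 45/(7 + 2*(-19)) = -25847 - 45/(7 - 38) = -25847 - 45/(-31) = -25847 - 45*(-1)/31 = -25847 - 1*(-45/31) = -25847 + 45/31 = -801212/31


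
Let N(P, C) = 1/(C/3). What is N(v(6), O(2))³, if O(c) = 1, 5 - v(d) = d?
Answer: 27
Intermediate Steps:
v(d) = 5 - d
N(P, C) = 3/C (N(P, C) = 1/(C*(⅓)) = 1/(C/3) = 3/C)
N(v(6), O(2))³ = (3/1)³ = (3*1)³ = 3³ = 27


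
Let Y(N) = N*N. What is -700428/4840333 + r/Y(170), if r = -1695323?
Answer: -8226170231759/139885623700 ≈ -58.806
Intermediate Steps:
Y(N) = N²
-700428/4840333 + r/Y(170) = -700428/4840333 - 1695323/(170²) = -700428*1/4840333 - 1695323/28900 = -700428/4840333 - 1695323*1/28900 = -700428/4840333 - 1695323/28900 = -8226170231759/139885623700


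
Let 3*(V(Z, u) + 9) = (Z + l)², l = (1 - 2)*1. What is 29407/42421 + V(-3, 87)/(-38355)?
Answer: 3384183086/4881172365 ≈ 0.69331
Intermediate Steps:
l = -1 (l = -1*1 = -1)
V(Z, u) = -9 + (-1 + Z)²/3 (V(Z, u) = -9 + (Z - 1)²/3 = -9 + (-1 + Z)²/3)
29407/42421 + V(-3, 87)/(-38355) = 29407/42421 + (-9 + (-1 - 3)²/3)/(-38355) = 29407*(1/42421) + (-9 + (⅓)*(-4)²)*(-1/38355) = 29407/42421 + (-9 + (⅓)*16)*(-1/38355) = 29407/42421 + (-9 + 16/3)*(-1/38355) = 29407/42421 - 11/3*(-1/38355) = 29407/42421 + 11/115065 = 3384183086/4881172365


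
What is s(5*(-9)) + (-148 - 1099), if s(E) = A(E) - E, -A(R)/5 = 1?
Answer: -1207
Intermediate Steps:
A(R) = -5 (A(R) = -5*1 = -5)
s(E) = -5 - E
s(5*(-9)) + (-148 - 1099) = (-5 - 5*(-9)) + (-148 - 1099) = (-5 - 1*(-45)) - 1247 = (-5 + 45) - 1247 = 40 - 1247 = -1207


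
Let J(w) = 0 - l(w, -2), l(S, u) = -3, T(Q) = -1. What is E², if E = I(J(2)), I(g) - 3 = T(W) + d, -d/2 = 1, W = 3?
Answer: 0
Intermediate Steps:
d = -2 (d = -2*1 = -2)
J(w) = 3 (J(w) = 0 - 1*(-3) = 0 + 3 = 3)
I(g) = 0 (I(g) = 3 + (-1 - 2) = 3 - 3 = 0)
E = 0
E² = 0² = 0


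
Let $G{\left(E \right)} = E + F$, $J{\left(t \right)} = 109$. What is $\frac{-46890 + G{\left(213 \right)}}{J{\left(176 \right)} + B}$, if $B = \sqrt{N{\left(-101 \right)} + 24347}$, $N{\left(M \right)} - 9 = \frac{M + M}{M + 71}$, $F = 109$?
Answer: $\frac{38069340}{93613} - \frac{23284 \sqrt{5481615}}{93613} \approx -175.67$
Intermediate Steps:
$G{\left(E \right)} = 109 + E$ ($G{\left(E \right)} = E + 109 = 109 + E$)
$N{\left(M \right)} = 9 + \frac{2 M}{71 + M}$ ($N{\left(M \right)} = 9 + \frac{M + M}{M + 71} = 9 + \frac{2 M}{71 + M}$)
$B = \frac{\sqrt{5481615}}{15}$ ($B = \sqrt{\frac{639 + 11 \left(-101\right)}{71 - 101} + 24347} = \sqrt{\frac{639 - 1111}{-30} + 24347} = \sqrt{\left(- \frac{1}{30}\right) \left(-472\right) + 24347} = \sqrt{\frac{236}{15} + 24347} = \sqrt{\frac{365441}{15}} = \frac{\sqrt{5481615}}{15} \approx 156.09$)
$\frac{-46890 + G{\left(213 \right)}}{J{\left(176 \right)} + B} = \frac{-46890 + \left(109 + 213\right)}{109 + \frac{\sqrt{5481615}}{15}} = \frac{-46890 + 322}{109 + \frac{\sqrt{5481615}}{15}} = - \frac{46568}{109 + \frac{\sqrt{5481615}}{15}}$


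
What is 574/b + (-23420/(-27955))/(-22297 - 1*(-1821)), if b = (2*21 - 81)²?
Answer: 16426287755/43531520409 ≈ 0.37734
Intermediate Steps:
b = 1521 (b = (42 - 81)² = (-39)² = 1521)
574/b + (-23420/(-27955))/(-22297 - 1*(-1821)) = 574/1521 + (-23420/(-27955))/(-22297 - 1*(-1821)) = 574*(1/1521) + (-23420*(-1/27955))/(-22297 + 1821) = 574/1521 + (4684/5591)/(-20476) = 574/1521 + (4684/5591)*(-1/20476) = 574/1521 - 1171/28620329 = 16426287755/43531520409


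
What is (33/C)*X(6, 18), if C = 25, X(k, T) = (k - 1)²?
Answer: 33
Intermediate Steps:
X(k, T) = (-1 + k)²
(33/C)*X(6, 18) = (33/25)*(-1 + 6)² = (33*(1/25))*5² = (33/25)*25 = 33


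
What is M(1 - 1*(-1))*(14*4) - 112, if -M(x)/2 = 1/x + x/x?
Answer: -280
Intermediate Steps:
M(x) = -2 - 2/x (M(x) = -2*(1/x + x/x) = -2*(1/x + 1) = -2*(1 + 1/x) = -2 - 2/x)
M(1 - 1*(-1))*(14*4) - 112 = (-2 - 2/(1 - 1*(-1)))*(14*4) - 112 = (-2 - 2/(1 + 1))*56 - 112 = (-2 - 2/2)*56 - 112 = (-2 - 2*1/2)*56 - 112 = (-2 - 1)*56 - 112 = -3*56 - 112 = -168 - 112 = -280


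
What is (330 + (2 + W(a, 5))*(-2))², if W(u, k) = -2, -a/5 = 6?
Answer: 108900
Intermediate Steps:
a = -30 (a = -5*6 = -30)
(330 + (2 + W(a, 5))*(-2))² = (330 + (2 - 2)*(-2))² = (330 + 0*(-2))² = (330 + 0)² = 330² = 108900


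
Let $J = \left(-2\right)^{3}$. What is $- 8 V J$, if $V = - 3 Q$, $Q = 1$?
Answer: $-192$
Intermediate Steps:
$V = -3$ ($V = \left(-3\right) 1 = -3$)
$J = -8$
$- 8 V J = \left(-8\right) \left(-3\right) \left(-8\right) = 24 \left(-8\right) = -192$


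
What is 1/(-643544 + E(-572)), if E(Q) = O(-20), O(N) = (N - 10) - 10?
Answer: -1/643584 ≈ -1.5538e-6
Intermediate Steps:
O(N) = -20 + N (O(N) = (-10 + N) - 10 = -20 + N)
E(Q) = -40 (E(Q) = -20 - 20 = -40)
1/(-643544 + E(-572)) = 1/(-643544 - 40) = 1/(-643584) = -1/643584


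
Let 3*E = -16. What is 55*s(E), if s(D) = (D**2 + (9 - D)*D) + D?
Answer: -8800/3 ≈ -2933.3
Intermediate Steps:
E = -16/3 (E = (1/3)*(-16) = -16/3 ≈ -5.3333)
s(D) = D + D**2 + D*(9 - D) (s(D) = (D**2 + D*(9 - D)) + D = D + D**2 + D*(9 - D))
55*s(E) = 55*(10*(-16/3)) = 55*(-160/3) = -8800/3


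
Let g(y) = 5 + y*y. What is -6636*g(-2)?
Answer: -59724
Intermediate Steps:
g(y) = 5 + y**2
-6636*g(-2) = -6636*(5 + (-2)**2) = -6636*(5 + 4) = -6636*9 = -59724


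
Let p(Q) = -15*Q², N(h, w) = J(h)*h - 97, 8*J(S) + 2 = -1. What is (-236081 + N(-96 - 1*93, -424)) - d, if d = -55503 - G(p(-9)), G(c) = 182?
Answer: -1443377/8 ≈ -1.8042e+5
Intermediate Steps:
J(S) = -3/8 (J(S) = -¼ + (⅛)*(-1) = -¼ - ⅛ = -3/8)
N(h, w) = -97 - 3*h/8 (N(h, w) = -3*h/8 - 97 = -97 - 3*h/8)
d = -55685 (d = -55503 - 1*182 = -55503 - 182 = -55685)
(-236081 + N(-96 - 1*93, -424)) - d = (-236081 + (-97 - 3*(-96 - 1*93)/8)) - 1*(-55685) = (-236081 + (-97 - 3*(-96 - 93)/8)) + 55685 = (-236081 + (-97 - 3/8*(-189))) + 55685 = (-236081 + (-97 + 567/8)) + 55685 = (-236081 - 209/8) + 55685 = -1888857/8 + 55685 = -1443377/8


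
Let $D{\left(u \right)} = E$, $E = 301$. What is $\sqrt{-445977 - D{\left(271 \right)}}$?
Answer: $i \sqrt{446278} \approx 668.04 i$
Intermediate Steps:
$D{\left(u \right)} = 301$
$\sqrt{-445977 - D{\left(271 \right)}} = \sqrt{-445977 - 301} = \sqrt{-446278} = i \sqrt{446278}$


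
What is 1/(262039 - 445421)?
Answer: -1/183382 ≈ -5.4531e-6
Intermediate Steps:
1/(262039 - 445421) = 1/(-183382) = -1/183382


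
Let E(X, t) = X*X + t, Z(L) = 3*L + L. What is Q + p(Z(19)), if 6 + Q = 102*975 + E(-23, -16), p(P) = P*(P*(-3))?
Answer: 82629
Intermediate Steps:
Z(L) = 4*L
p(P) = -3*P**2 (p(P) = P*(-3*P) = -3*P**2)
E(X, t) = t + X**2 (E(X, t) = X**2 + t = t + X**2)
Q = 99957 (Q = -6 + (102*975 + (-16 + (-23)**2)) = -6 + (99450 + (-16 + 529)) = -6 + (99450 + 513) = -6 + 99963 = 99957)
Q + p(Z(19)) = 99957 - 3*(4*19)**2 = 99957 - 3*76**2 = 99957 - 3*5776 = 99957 - 17328 = 82629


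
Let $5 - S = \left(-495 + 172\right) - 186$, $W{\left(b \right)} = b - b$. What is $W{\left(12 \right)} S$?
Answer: $0$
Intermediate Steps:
$W{\left(b \right)} = 0$
$S = 514$ ($S = 5 - \left(\left(-495 + 172\right) - 186\right) = 5 - \left(-323 - 186\right) = 5 - -509 = 5 + 509 = 514$)
$W{\left(12 \right)} S = 0 \cdot 514 = 0$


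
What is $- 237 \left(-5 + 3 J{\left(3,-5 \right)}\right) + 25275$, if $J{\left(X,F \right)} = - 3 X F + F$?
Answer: $-1980$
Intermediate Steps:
$J{\left(X,F \right)} = F - 3 F X$ ($J{\left(X,F \right)} = - 3 F X + F = F - 3 F X$)
$- 237 \left(-5 + 3 J{\left(3,-5 \right)}\right) + 25275 = - 237 \left(-5 + 3 \left(- 5 \left(1 - 9\right)\right)\right) + 25275 = - 237 \left(-5 + 3 \left(\left(-5\right) \left(-8\right)\right)\right) + 25275 = - 237 \left(-5 + 3 \cdot 40\right) + 25275 = - 237 \left(-5 + 120\right) + 25275 = \left(-237\right) 115 + 25275 = -27255 + 25275 = -1980$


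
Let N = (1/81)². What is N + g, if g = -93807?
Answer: -615467726/6561 ≈ -93807.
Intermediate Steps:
N = 1/6561 (N = (1/81)² = 1/6561 ≈ 0.00015242)
N + g = 1/6561 - 93807 = -615467726/6561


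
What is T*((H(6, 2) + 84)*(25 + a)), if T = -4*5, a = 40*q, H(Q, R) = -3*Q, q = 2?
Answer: -138600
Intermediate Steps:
a = 80 (a = 40*2 = 80)
T = -20
T*((H(6, 2) + 84)*(25 + a)) = -20*(-3*6 + 84)*(25 + 80) = -20*(-18 + 84)*105 = -1320*105 = -20*6930 = -138600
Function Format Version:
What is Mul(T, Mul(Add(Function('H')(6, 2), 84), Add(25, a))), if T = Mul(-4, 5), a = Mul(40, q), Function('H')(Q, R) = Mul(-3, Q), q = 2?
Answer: -138600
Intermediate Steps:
a = 80 (a = Mul(40, 2) = 80)
T = -20
Mul(T, Mul(Add(Function('H')(6, 2), 84), Add(25, a))) = Mul(-20, Mul(Add(Mul(-3, 6), 84), Add(25, 80))) = Mul(-20, Mul(Add(-18, 84), 105)) = Mul(-20, Mul(66, 105)) = Mul(-20, 6930) = -138600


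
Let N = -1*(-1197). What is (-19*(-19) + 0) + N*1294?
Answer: 1549279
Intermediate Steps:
N = 1197
(-19*(-19) + 0) + N*1294 = (-19*(-19) + 0) + 1197*1294 = (361 + 0) + 1548918 = 361 + 1548918 = 1549279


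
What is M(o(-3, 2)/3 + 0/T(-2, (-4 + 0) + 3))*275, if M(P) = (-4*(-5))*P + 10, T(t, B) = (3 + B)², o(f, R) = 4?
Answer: 30250/3 ≈ 10083.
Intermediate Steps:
M(P) = 10 + 20*P (M(P) = 20*P + 10 = 10 + 20*P)
M(o(-3, 2)/3 + 0/T(-2, (-4 + 0) + 3))*275 = (10 + 20*(4/3 + 0/((3 + ((-4 + 0) + 3))²)))*275 = (10 + 20*(4*(⅓) + 0/((3 + (-4 + 3))²)))*275 = (10 + 20*(4/3 + 0/((3 - 1)²)))*275 = (10 + 20*(4/3 + 0/(2²)))*275 = (10 + 20*(4/3 + 0/4))*275 = (10 + 20*(4/3 + 0*(¼)))*275 = (10 + 20*(4/3 + 0))*275 = (10 + 20*(4/3))*275 = (10 + 80/3)*275 = (110/3)*275 = 30250/3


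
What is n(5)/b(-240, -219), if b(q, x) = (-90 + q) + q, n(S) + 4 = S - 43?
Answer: 7/95 ≈ 0.073684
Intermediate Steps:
n(S) = -47 + S (n(S) = -4 + (S - 43) = -4 + (-43 + S) = -47 + S)
b(q, x) = -90 + 2*q
n(5)/b(-240, -219) = (-47 + 5)/(-90 + 2*(-240)) = -42/(-90 - 480) = -42/(-570) = -42*(-1/570) = 7/95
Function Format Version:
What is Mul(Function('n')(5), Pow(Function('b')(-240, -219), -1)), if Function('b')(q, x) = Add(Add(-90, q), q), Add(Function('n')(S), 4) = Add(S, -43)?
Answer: Rational(7, 95) ≈ 0.073684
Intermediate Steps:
Function('n')(S) = Add(-47, S) (Function('n')(S) = Add(-4, Add(S, -43)) = Add(-4, Add(-43, S)) = Add(-47, S))
Function('b')(q, x) = Add(-90, Mul(2, q))
Mul(Function('n')(5), Pow(Function('b')(-240, -219), -1)) = Mul(Add(-47, 5), Pow(Add(-90, Mul(2, -240)), -1)) = Mul(-42, Pow(Add(-90, -480), -1)) = Mul(-42, Pow(-570, -1)) = Mul(-42, Rational(-1, 570)) = Rational(7, 95)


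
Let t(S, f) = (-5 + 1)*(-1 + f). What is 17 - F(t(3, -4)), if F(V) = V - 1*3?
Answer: 0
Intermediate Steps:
t(S, f) = 4 - 4*f (t(S, f) = -4*(-1 + f) = 4 - 4*f)
F(V) = -3 + V (F(V) = V - 3 = -3 + V)
17 - F(t(3, -4)) = 17 - (-3 + (4 - 4*(-4))) = 17 - (-3 + (4 + 16)) = 17 - (-3 + 20) = 17 - 1*17 = 17 - 17 = 0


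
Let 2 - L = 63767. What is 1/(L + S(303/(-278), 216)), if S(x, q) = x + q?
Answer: -278/17666925 ≈ -1.5736e-5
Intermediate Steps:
L = -63765 (L = 2 - 1*63767 = 2 - 63767 = -63765)
S(x, q) = q + x
1/(L + S(303/(-278), 216)) = 1/(-63765 + (216 + 303/(-278))) = 1/(-63765 + (216 + 303*(-1/278))) = 1/(-63765 + (216 - 303/278)) = 1/(-63765 + 59745/278) = 1/(-17666925/278) = -278/17666925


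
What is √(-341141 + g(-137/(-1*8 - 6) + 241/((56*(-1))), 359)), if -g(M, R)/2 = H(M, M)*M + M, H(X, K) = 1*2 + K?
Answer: I*√1070109826/56 ≈ 584.15*I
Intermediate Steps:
H(X, K) = 2 + K
g(M, R) = -2*M - 2*M*(2 + M) (g(M, R) = -2*((2 + M)*M + M) = -2*(M*(2 + M) + M) = -2*(M + M*(2 + M)) = -2*M - 2*M*(2 + M))
√(-341141 + g(-137/(-1*8 - 6) + 241/((56*(-1))), 359)) = √(-341141 - 2*(-137/(-1*8 - 6) + 241/((56*(-1))))*(3 + (-137/(-1*8 - 6) + 241/((56*(-1)))))) = √(-341141 - 2*(-137/(-8 - 6) + 241/(-56))*(3 + (-137/(-8 - 6) + 241/(-56)))) = √(-341141 - 2*(-137/(-14) + 241*(-1/56))*(3 + (-137/(-14) + 241*(-1/56)))) = √(-341141 - 2*(-137*(-1/14) - 241/56)*(3 + (-137*(-1/14) - 241/56))) = √(-341141 - 2*(137/14 - 241/56)*(3 + (137/14 - 241/56))) = √(-341141 - 2*307/56*(3 + 307/56)) = √(-341141 - 2*307/56*475/56) = √(-341141 - 145825/1568) = √(-535054913/1568) = I*√1070109826/56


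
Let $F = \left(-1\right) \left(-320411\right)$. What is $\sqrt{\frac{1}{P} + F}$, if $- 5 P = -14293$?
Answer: $\frac{2 \sqrt{16364178719851}}{14293} \approx 566.05$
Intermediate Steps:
$P = \frac{14293}{5}$ ($P = \left(- \frac{1}{5}\right) \left(-14293\right) = \frac{14293}{5} \approx 2858.6$)
$F = 320411$
$\sqrt{\frac{1}{P} + F} = \sqrt{\frac{1}{\frac{14293}{5}} + 320411} = \sqrt{\frac{5}{14293} + 320411} = \sqrt{\frac{4579634428}{14293}} = \frac{2 \sqrt{16364178719851}}{14293}$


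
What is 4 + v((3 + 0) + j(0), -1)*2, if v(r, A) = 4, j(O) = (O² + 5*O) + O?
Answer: 12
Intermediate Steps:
j(O) = O² + 6*O
4 + v((3 + 0) + j(0), -1)*2 = 4 + 4*2 = 4 + 8 = 12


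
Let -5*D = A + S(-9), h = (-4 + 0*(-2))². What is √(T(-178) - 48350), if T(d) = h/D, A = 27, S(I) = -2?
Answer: 7*I*√24670/5 ≈ 219.89*I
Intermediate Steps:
h = 16 (h = (-4 + 0)² = (-4)² = 16)
D = -5 (D = -(27 - 2)/5 = -⅕*25 = -5)
T(d) = -16/5 (T(d) = 16/(-5) = 16*(-⅕) = -16/5)
√(T(-178) - 48350) = √(-16/5 - 48350) = √(-241766/5) = 7*I*√24670/5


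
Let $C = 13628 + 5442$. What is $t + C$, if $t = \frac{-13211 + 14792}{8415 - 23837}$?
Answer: $\frac{294095959}{15422} \approx 19070.0$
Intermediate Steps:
$C = 19070$
$t = - \frac{1581}{15422}$ ($t = \frac{1581}{-15422} = 1581 \left(- \frac{1}{15422}\right) = - \frac{1581}{15422} \approx -0.10252$)
$t + C = - \frac{1581}{15422} + 19070 = \frac{294095959}{15422}$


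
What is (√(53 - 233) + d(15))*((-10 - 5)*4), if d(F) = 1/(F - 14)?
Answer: -60 - 360*I*√5 ≈ -60.0 - 804.98*I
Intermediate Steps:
d(F) = 1/(-14 + F)
(√(53 - 233) + d(15))*((-10 - 5)*4) = (√(53 - 233) + 1/(-14 + 15))*((-10 - 5)*4) = (√(-180) + 1/1)*(-15*4) = (6*I*√5 + 1)*(-60) = (1 + 6*I*√5)*(-60) = -60 - 360*I*√5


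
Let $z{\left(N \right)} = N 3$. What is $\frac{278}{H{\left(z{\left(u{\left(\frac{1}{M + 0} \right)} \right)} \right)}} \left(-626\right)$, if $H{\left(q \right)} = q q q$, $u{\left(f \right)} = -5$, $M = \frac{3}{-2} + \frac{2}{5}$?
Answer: $\frac{174028}{3375} \approx 51.564$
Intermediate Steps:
$M = - \frac{11}{10}$ ($M = 3 \left(- \frac{1}{2}\right) + 2 \cdot \frac{1}{5} = - \frac{3}{2} + \frac{2}{5} = - \frac{11}{10} \approx -1.1$)
$z{\left(N \right)} = 3 N$
$H{\left(q \right)} = q^{3}$ ($H{\left(q \right)} = q^{2} q = q^{3}$)
$\frac{278}{H{\left(z{\left(u{\left(\frac{1}{M + 0} \right)} \right)} \right)}} \left(-626\right) = \frac{278}{\left(3 \left(-5\right)\right)^{3}} \left(-626\right) = \frac{278}{\left(-15\right)^{3}} \left(-626\right) = \frac{278}{-3375} \left(-626\right) = 278 \left(- \frac{1}{3375}\right) \left(-626\right) = \left(- \frac{278}{3375}\right) \left(-626\right) = \frac{174028}{3375}$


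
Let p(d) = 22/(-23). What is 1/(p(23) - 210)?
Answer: -23/4852 ≈ -0.0047403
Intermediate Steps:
p(d) = -22/23 (p(d) = 22*(-1/23) = -22/23)
1/(p(23) - 210) = 1/(-22/23 - 210) = 1/(-4852/23) = -23/4852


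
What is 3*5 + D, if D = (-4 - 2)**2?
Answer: 51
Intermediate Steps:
D = 36 (D = (-6)**2 = 36)
3*5 + D = 3*5 + 36 = 15 + 36 = 51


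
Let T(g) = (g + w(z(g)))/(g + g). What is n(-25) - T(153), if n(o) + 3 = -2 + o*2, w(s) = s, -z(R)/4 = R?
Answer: -107/2 ≈ -53.500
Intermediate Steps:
z(R) = -4*R
n(o) = -5 + 2*o (n(o) = -3 + (-2 + o*2) = -3 + (-2 + 2*o) = -5 + 2*o)
T(g) = -3/2 (T(g) = (g - 4*g)/(g + g) = (-3*g)/((2*g)) = (-3*g)*(1/(2*g)) = -3/2)
n(-25) - T(153) = (-5 + 2*(-25)) - 1*(-3/2) = (-5 - 50) + 3/2 = -55 + 3/2 = -107/2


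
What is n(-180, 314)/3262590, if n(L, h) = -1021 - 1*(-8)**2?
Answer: -217/652518 ≈ -0.00033256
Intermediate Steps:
n(L, h) = -1085 (n(L, h) = -1021 - 1*64 = -1021 - 64 = -1085)
n(-180, 314)/3262590 = -1085/3262590 = -1085*1/3262590 = -217/652518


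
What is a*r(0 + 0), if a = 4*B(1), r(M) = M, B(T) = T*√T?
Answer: 0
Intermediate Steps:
B(T) = T^(3/2)
a = 4 (a = 4*1^(3/2) = 4*1 = 4)
a*r(0 + 0) = 4*(0 + 0) = 4*0 = 0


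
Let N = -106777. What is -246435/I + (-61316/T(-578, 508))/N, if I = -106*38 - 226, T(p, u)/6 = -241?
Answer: 6341531715751/109469275278 ≈ 57.930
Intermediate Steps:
T(p, u) = -1446 (T(p, u) = 6*(-241) = -1446)
I = -4254 (I = -4028 - 226 = -4254)
-246435/I + (-61316/T(-578, 508))/N = -246435/(-4254) - 61316/(-1446)/(-106777) = -246435*(-1/4254) - 61316*(-1/1446)*(-1/106777) = 82145/1418 + (30658/723)*(-1/106777) = 82145/1418 - 30658/77199771 = 6341531715751/109469275278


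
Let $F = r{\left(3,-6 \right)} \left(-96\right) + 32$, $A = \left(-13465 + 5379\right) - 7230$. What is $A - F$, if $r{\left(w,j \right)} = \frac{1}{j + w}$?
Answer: $-15380$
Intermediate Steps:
$A = -15316$ ($A = -8086 - 7230 = -15316$)
$F = 64$ ($F = \frac{1}{-6 + 3} \left(-96\right) + 32 = \frac{1}{-3} \left(-96\right) + 32 = \left(- \frac{1}{3}\right) \left(-96\right) + 32 = 32 + 32 = 64$)
$A - F = -15316 - 64 = -15380$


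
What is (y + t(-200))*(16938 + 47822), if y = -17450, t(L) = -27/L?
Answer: -5650266287/5 ≈ -1.1301e+9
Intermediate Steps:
(y + t(-200))*(16938 + 47822) = (-17450 - 27/(-200))*(16938 + 47822) = (-17450 - 27*(-1/200))*64760 = (-17450 + 27/200)*64760 = -3489973/200*64760 = -5650266287/5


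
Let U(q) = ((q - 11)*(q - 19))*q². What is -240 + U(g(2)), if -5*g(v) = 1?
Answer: -144624/625 ≈ -231.40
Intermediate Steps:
g(v) = -⅕ (g(v) = -⅕*1 = -⅕)
U(q) = q²*(-19 + q)*(-11 + q) (U(q) = ((-11 + q)*(-19 + q))*q² = ((-19 + q)*(-11 + q))*q² = q²*(-19 + q)*(-11 + q))
-240 + U(g(2)) = -240 + (-⅕)²*(209 + (-⅕)² - 30*(-⅕)) = -240 + (209 + 1/25 + 6)/25 = -240 + (1/25)*(5376/25) = -240 + 5376/625 = -144624/625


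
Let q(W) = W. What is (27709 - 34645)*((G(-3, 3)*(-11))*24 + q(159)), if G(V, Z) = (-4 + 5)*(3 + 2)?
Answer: 8052696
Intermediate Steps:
G(V, Z) = 5 (G(V, Z) = 1*5 = 5)
(27709 - 34645)*((G(-3, 3)*(-11))*24 + q(159)) = (27709 - 34645)*((5*(-11))*24 + 159) = -6936*(-55*24 + 159) = -6936*(-1320 + 159) = -6936*(-1161) = 8052696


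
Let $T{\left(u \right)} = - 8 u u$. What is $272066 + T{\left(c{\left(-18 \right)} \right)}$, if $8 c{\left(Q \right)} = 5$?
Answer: $\frac{2176503}{8} \approx 2.7206 \cdot 10^{5}$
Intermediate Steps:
$c{\left(Q \right)} = \frac{5}{8}$ ($c{\left(Q \right)} = \frac{1}{8} \cdot 5 = \frac{5}{8}$)
$T{\left(u \right)} = - 8 u^{2}$
$272066 + T{\left(c{\left(-18 \right)} \right)} = 272066 - 8 \left(\frac{5}{8}\right)^{2} = 272066 - \frac{25}{8} = \frac{2176503}{8}$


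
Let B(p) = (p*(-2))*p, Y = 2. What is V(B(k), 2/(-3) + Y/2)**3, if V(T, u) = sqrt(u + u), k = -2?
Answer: 2*sqrt(6)/9 ≈ 0.54433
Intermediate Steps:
B(p) = -2*p**2 (B(p) = (-2*p)*p = -2*p**2)
V(T, u) = sqrt(2)*sqrt(u) (V(T, u) = sqrt(2*u) = sqrt(2)*sqrt(u))
V(B(k), 2/(-3) + Y/2)**3 = (sqrt(2)*sqrt(2/(-3) + 2/2))**3 = (sqrt(2)*sqrt(2*(-1/3) + 2*(1/2)))**3 = (sqrt(2)*sqrt(-2/3 + 1))**3 = (sqrt(2)*sqrt(1/3))**3 = (sqrt(2)*(sqrt(3)/3))**3 = (sqrt(6)/3)**3 = 2*sqrt(6)/9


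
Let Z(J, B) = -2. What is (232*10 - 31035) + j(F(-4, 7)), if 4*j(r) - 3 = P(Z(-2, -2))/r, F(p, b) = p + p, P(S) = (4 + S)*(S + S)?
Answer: -28714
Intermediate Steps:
P(S) = 2*S*(4 + S) (P(S) = (4 + S)*(2*S) = 2*S*(4 + S))
F(p, b) = 2*p
j(r) = ¾ - 2/r (j(r) = ¾ + ((2*(-2)*(4 - 2))/r)/4 = ¾ + ((2*(-2)*2)/r)/4 = ¾ + (-8/r)/4 = ¾ - 2/r)
(232*10 - 31035) + j(F(-4, 7)) = (232*10 - 31035) + (¾ - 2/(2*(-4))) = (2320 - 31035) + (¾ - 2/(-8)) = -28715 + (¾ - 2*(-⅛)) = -28715 + (¾ + ¼) = -28715 + 1 = -28714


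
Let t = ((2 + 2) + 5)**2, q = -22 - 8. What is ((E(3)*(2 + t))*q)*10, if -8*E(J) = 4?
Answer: 12450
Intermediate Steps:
q = -30
E(J) = -1/2 (E(J) = -1/8*4 = -1/2)
t = 81 (t = (4 + 5)**2 = 9**2 = 81)
((E(3)*(2 + t))*q)*10 = (-(2 + 81)/2*(-30))*10 = (-1/2*83*(-30))*10 = -83/2*(-30)*10 = 1245*10 = 12450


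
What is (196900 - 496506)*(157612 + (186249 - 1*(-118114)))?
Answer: -138410481850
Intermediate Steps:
(196900 - 496506)*(157612 + (186249 - 1*(-118114))) = -299606*(157612 + (186249 + 118114)) = -299606*(157612 + 304363) = -299606*461975 = -138410481850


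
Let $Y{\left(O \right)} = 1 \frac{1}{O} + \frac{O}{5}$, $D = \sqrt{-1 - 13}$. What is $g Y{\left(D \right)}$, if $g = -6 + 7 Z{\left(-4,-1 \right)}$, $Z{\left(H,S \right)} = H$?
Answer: $- \frac{153 i \sqrt{14}}{35} \approx - 16.356 i$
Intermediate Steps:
$D = i \sqrt{14}$ ($D = \sqrt{-14} = i \sqrt{14} \approx 3.7417 i$)
$Y{\left(O \right)} = \frac{1}{O} + \frac{O}{5}$ ($Y{\left(O \right)} = \frac{1}{O} + O \frac{1}{5} = \frac{1}{O} + \frac{O}{5}$)
$g = -34$ ($g = -6 + 7 \left(-4\right) = -6 - 28 = -34$)
$g Y{\left(D \right)} = - 34 \left(\frac{1}{i \sqrt{14}} + \frac{i \sqrt{14}}{5}\right) = - 34 \left(- \frac{i \sqrt{14}}{14} + \frac{i \sqrt{14}}{5}\right) = - 34 \frac{9 i \sqrt{14}}{70} = - \frac{153 i \sqrt{14}}{35}$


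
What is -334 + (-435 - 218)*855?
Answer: -558649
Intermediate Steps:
-334 + (-435 - 218)*855 = -334 - 653*855 = -334 - 558315 = -558649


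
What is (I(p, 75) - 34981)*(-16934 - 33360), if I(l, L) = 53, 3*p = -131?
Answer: 1756668832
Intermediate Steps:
p = -131/3 (p = (⅓)*(-131) = -131/3 ≈ -43.667)
(I(p, 75) - 34981)*(-16934 - 33360) = (53 - 34981)*(-16934 - 33360) = -34928*(-50294) = 1756668832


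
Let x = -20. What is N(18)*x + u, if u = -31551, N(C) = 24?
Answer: -32031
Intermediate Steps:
N(18)*x + u = 24*(-20) - 31551 = -480 - 31551 = -32031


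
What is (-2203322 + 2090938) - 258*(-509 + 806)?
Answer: -189010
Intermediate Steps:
(-2203322 + 2090938) - 258*(-509 + 806) = -112384 - 258*297 = -112384 - 76626 = -189010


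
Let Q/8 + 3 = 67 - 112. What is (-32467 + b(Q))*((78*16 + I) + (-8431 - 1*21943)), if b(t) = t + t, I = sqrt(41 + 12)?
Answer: 968002610 - 33235*sqrt(53) ≈ 9.6776e+8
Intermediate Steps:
I = sqrt(53) ≈ 7.2801
Q = -384 (Q = -24 + 8*(67 - 112) = -24 + 8*(-45) = -24 - 360 = -384)
b(t) = 2*t
(-32467 + b(Q))*((78*16 + I) + (-8431 - 1*21943)) = (-32467 + 2*(-384))*((78*16 + sqrt(53)) + (-8431 - 1*21943)) = (-32467 - 768)*((1248 + sqrt(53)) + (-8431 - 21943)) = -33235*((1248 + sqrt(53)) - 30374) = -33235*(-29126 + sqrt(53)) = 968002610 - 33235*sqrt(53)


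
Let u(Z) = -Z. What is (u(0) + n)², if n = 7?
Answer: 49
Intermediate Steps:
(u(0) + n)² = (-1*0 + 7)² = (0 + 7)² = 7² = 49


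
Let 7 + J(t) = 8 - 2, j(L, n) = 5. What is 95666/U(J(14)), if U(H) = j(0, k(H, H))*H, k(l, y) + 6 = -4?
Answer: -95666/5 ≈ -19133.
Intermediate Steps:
k(l, y) = -10 (k(l, y) = -6 - 4 = -10)
J(t) = -1 (J(t) = -7 + (8 - 2) = -7 + 6 = -1)
U(H) = 5*H
95666/U(J(14)) = 95666/((5*(-1))) = 95666/(-5) = 95666*(-⅕) = -95666/5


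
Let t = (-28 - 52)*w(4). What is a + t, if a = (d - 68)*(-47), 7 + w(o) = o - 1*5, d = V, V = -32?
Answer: 5340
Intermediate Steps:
d = -32
w(o) = -12 + o (w(o) = -7 + (o - 1*5) = -7 + (o - 5) = -7 + (-5 + o) = -12 + o)
a = 4700 (a = (-32 - 68)*(-47) = -100*(-47) = 4700)
t = 640 (t = (-28 - 52)*(-12 + 4) = -80*(-8) = 640)
a + t = 4700 + 640 = 5340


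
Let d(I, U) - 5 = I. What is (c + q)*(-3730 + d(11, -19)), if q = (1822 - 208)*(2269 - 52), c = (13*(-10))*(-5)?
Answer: -13291990032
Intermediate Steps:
c = 650 (c = -130*(-5) = 650)
d(I, U) = 5 + I
q = 3578238 (q = 1614*2217 = 3578238)
(c + q)*(-3730 + d(11, -19)) = (650 + 3578238)*(-3730 + (5 + 11)) = 3578888*(-3730 + 16) = 3578888*(-3714) = -13291990032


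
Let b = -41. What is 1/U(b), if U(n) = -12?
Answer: -1/12 ≈ -0.083333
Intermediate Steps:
1/U(b) = 1/(-12) = -1/12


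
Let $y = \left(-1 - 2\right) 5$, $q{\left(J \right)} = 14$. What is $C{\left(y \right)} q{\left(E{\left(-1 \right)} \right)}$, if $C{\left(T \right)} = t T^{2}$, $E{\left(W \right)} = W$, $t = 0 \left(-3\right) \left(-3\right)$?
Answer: $0$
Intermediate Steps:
$t = 0$ ($t = 0 \left(-3\right) = 0$)
$y = -15$ ($y = \left(-3\right) 5 = -15$)
$C{\left(T \right)} = 0$ ($C{\left(T \right)} = 0 T^{2} = 0$)
$C{\left(y \right)} q{\left(E{\left(-1 \right)} \right)} = 0 \cdot 14 = 0$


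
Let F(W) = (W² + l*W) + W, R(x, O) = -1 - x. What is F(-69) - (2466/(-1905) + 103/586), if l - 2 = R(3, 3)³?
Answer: 3338242987/372110 ≈ 8971.1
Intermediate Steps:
l = -62 (l = 2 + (-1 - 1*3)³ = 2 + (-1 - 3)³ = 2 + (-4)³ = 2 - 64 = -62)
F(W) = W² - 61*W (F(W) = (W² - 62*W) + W = W² - 61*W)
F(-69) - (2466/(-1905) + 103/586) = -69*(-61 - 69) - (2466/(-1905) + 103/586) = -69*(-130) - (2466*(-1/1905) + 103*(1/586)) = 8970 - (-822/635 + 103/586) = 8970 - 1*(-416287/372110) = 8970 + 416287/372110 = 3338242987/372110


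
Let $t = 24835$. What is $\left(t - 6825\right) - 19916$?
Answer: $-1906$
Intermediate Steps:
$\left(t - 6825\right) - 19916 = \left(24835 - 6825\right) - 19916 = 18010 - 19916 = -1906$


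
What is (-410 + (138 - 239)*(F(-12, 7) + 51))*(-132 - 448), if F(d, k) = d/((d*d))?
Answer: 9661495/3 ≈ 3.2205e+6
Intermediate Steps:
F(d, k) = 1/d (F(d, k) = d/(d²) = d/d² = 1/d)
(-410 + (138 - 239)*(F(-12, 7) + 51))*(-132 - 448) = (-410 + (138 - 239)*(1/(-12) + 51))*(-132 - 448) = (-410 - 101*(-1/12 + 51))*(-580) = (-410 - 101*611/12)*(-580) = (-410 - 61711/12)*(-580) = -66631/12*(-580) = 9661495/3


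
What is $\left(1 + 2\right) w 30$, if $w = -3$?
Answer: $-270$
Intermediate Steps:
$\left(1 + 2\right) w 30 = \left(1 + 2\right) \left(-3\right) 30 = 3 \left(-3\right) 30 = \left(-9\right) 30 = -270$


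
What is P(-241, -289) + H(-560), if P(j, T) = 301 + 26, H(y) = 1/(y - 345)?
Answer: 295934/905 ≈ 327.00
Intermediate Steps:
H(y) = 1/(-345 + y)
P(j, T) = 327
P(-241, -289) + H(-560) = 327 + 1/(-345 - 560) = 327 + 1/(-905) = 327 - 1/905 = 295934/905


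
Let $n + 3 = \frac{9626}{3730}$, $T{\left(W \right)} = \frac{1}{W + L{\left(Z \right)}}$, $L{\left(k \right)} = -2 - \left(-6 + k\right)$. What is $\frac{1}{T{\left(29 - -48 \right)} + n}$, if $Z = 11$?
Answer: $- \frac{5222}{2115} \approx -2.469$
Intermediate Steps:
$L{\left(k \right)} = 4 - k$
$T{\left(W \right)} = \frac{1}{-7 + W}$ ($T{\left(W \right)} = \frac{1}{W + \left(4 - 11\right)} = \frac{1}{W - 7} = \frac{1}{-7 + W}$)
$n = - \frac{782}{1865}$ ($n = -3 + \frac{9626}{3730} = -3 + 9626 \cdot \frac{1}{3730} = -3 + \frac{4813}{1865} = - \frac{782}{1865} \approx -0.4193$)
$\frac{1}{T{\left(29 - -48 \right)} + n} = \frac{1}{\frac{1}{-7 + \left(29 - -48\right)} - \frac{782}{1865}} = \frac{1}{\frac{1}{-7 + \left(29 + 48\right)} - \frac{782}{1865}} = \frac{1}{\frac{1}{-7 + 77} - \frac{782}{1865}} = \frac{1}{\frac{1}{70} - \frac{782}{1865}} = \frac{1}{- \frac{2115}{5222}} = - \frac{5222}{2115}$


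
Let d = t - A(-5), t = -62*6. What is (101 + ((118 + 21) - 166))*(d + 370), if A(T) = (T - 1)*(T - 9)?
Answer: -6364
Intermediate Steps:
t = -372
A(T) = (-1 + T)*(-9 + T)
d = -456 (d = -372 - (9 + (-5)² - 10*(-5)) = -372 - (9 + 25 + 50) = -372 - 1*84 = -372 - 84 = -456)
(101 + ((118 + 21) - 166))*(d + 370) = (101 + ((118 + 21) - 166))*(-456 + 370) = (101 + (139 - 166))*(-86) = (101 - 27)*(-86) = 74*(-86) = -6364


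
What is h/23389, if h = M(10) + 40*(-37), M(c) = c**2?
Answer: -1380/23389 ≈ -0.059002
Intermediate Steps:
h = -1380 (h = 10**2 + 40*(-37) = 100 - 1480 = -1380)
h/23389 = -1380/23389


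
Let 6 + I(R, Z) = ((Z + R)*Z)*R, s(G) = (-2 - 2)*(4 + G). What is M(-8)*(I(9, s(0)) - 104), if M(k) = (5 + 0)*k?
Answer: -35920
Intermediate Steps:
s(G) = -16 - 4*G (s(G) = -4*(4 + G) = -16 - 4*G)
I(R, Z) = -6 + R*Z*(R + Z) (I(R, Z) = -6 + ((Z + R)*Z)*R = -6 + ((R + Z)*Z)*R = -6 + (Z*(R + Z))*R = -6 + R*Z*(R + Z))
M(k) = 5*k
M(-8)*(I(9, s(0)) - 104) = (5*(-8))*((-6 + 9*(-16 - 4*0)² + (-16 - 4*0)*9²) - 104) = -40*((-6 + 9*(-16 + 0)² + (-16 + 0)*81) - 104) = -40*((-6 + 9*(-16)² - 16*81) - 104) = -40*((-6 + 9*256 - 1296) - 104) = -40*((-6 + 2304 - 1296) - 104) = -40*(1002 - 104) = -40*898 = -35920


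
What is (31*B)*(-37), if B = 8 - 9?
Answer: 1147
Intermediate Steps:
B = -1
(31*B)*(-37) = (31*(-1))*(-37) = -31*(-37) = 1147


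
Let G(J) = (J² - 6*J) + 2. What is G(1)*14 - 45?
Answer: -87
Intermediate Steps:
G(J) = 2 + J² - 6*J
G(1)*14 - 45 = (2 + 1² - 6*1)*14 - 45 = (2 + 1 - 6)*14 - 45 = -3*14 - 45 = -42 - 45 = -87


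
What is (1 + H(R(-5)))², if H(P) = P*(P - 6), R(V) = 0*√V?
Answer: 1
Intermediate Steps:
R(V) = 0
H(P) = P*(-6 + P)
(1 + H(R(-5)))² = (1 + 0*(-6 + 0))² = (1 + 0*(-6))² = (1 + 0)² = 1² = 1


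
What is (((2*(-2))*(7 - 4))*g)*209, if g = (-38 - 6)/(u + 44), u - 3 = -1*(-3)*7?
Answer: 27588/17 ≈ 1622.8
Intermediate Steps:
u = 24 (u = 3 - 1*(-3)*7 = 3 + 3*7 = 3 + 21 = 24)
g = -11/17 (g = (-38 - 6)/(24 + 44) = -44/68 = -44*1/68 = -11/17 ≈ -0.64706)
(((2*(-2))*(7 - 4))*g)*209 = (((2*(-2))*(7 - 4))*(-11/17))*209 = (-4*3*(-11/17))*209 = -12*(-11/17)*209 = (132/17)*209 = 27588/17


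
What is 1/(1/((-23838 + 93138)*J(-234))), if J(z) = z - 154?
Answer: -26888400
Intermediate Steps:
J(z) = -154 + z
1/(1/((-23838 + 93138)*J(-234))) = 1/(1/((-23838 + 93138)*(-154 - 234))) = 1/(1/(69300*(-388))) = 1/((1/69300)*(-1/388)) = 1/(-1/26888400) = -26888400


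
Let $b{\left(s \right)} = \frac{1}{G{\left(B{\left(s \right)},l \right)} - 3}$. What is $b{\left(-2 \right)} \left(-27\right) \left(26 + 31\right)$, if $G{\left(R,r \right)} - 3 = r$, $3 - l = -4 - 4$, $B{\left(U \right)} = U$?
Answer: $- \frac{1539}{11} \approx -139.91$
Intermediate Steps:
$l = 11$ ($l = 3 - \left(-4 - 4\right) = 3 - -8 = 3 + 8 = 11$)
$G{\left(R,r \right)} = 3 + r$
$b{\left(s \right)} = \frac{1}{11}$ ($b{\left(s \right)} = \frac{1}{\left(3 + 11\right) - 3} = \frac{1}{14 - 3} = \frac{1}{11}$)
$b{\left(-2 \right)} \left(-27\right) \left(26 + 31\right) = \frac{1}{11} \left(-27\right) \left(26 + 31\right) = \left(- \frac{27}{11}\right) 57 = - \frac{1539}{11}$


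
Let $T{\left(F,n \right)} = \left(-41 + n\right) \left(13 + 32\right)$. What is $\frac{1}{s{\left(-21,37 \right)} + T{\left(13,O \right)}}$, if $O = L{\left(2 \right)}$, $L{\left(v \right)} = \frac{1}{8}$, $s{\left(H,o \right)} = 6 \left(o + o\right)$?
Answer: $- \frac{8}{11163} \approx -0.00071665$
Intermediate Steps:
$s{\left(H,o \right)} = 12 o$ ($s{\left(H,o \right)} = 6 \cdot 2 o = 12 o$)
$L{\left(v \right)} = \frac{1}{8}$
$O = \frac{1}{8} \approx 0.125$
$T{\left(F,n \right)} = -1845 + 45 n$ ($T{\left(F,n \right)} = \left(-41 + n\right) 45 = -1845 + 45 n$)
$\frac{1}{s{\left(-21,37 \right)} + T{\left(13,O \right)}} = \frac{1}{12 \cdot 37 + \left(-1845 + 45 \cdot \frac{1}{8}\right)} = \frac{1}{444 + \left(-1845 + \frac{45}{8}\right)} = \frac{1}{444 - \frac{14715}{8}} = \frac{1}{- \frac{11163}{8}} = - \frac{8}{11163}$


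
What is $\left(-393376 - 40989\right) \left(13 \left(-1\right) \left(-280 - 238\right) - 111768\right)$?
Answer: $45623093410$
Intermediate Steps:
$\left(-393376 - 40989\right) \left(13 \left(-1\right) \left(-280 - 238\right) - 111768\right) = - 434365 \left(\left(-13\right) \left(-518\right) - 111768\right) = - 434365 \left(6734 - 111768\right) = \left(-434365\right) \left(-105034\right) = 45623093410$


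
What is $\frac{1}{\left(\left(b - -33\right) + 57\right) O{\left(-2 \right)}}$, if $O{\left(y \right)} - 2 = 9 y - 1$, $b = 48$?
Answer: $- \frac{1}{2346} \approx -0.00042626$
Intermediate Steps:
$O{\left(y \right)} = 1 + 9 y$ ($O{\left(y \right)} = 2 + \left(9 y - 1\right) = 2 + \left(-1 + 9 y\right) = 1 + 9 y$)
$\frac{1}{\left(\left(b - -33\right) + 57\right) O{\left(-2 \right)}} = \frac{1}{\left(\left(48 - -33\right) + 57\right) \left(1 + 9 \left(-2\right)\right)} = \frac{1}{\left(\left(48 + 33\right) + 57\right) \left(1 - 18\right)} = \frac{1}{\left(81 + 57\right) \left(-17\right)} = \frac{1}{138 \left(-17\right)} = \frac{1}{-2346} = - \frac{1}{2346}$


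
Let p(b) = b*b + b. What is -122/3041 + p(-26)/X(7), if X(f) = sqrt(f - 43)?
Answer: -122/3041 - 325*I/3 ≈ -0.040118 - 108.33*I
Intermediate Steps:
p(b) = b + b**2 (p(b) = b**2 + b = b + b**2)
X(f) = sqrt(-43 + f)
-122/3041 + p(-26)/X(7) = -122/3041 + (-26*(1 - 26))/(sqrt(-43 + 7)) = -122*1/3041 + (-26*(-25))/(sqrt(-36)) = -122/3041 + 650/((6*I)) = -122/3041 + 650*(-I/6) = -122/3041 - 325*I/3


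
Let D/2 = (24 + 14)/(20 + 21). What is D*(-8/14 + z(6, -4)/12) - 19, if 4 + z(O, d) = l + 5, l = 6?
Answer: -16340/861 ≈ -18.978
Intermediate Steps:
z(O, d) = 7 (z(O, d) = -4 + (6 + 5) = -4 + 11 = 7)
D = 76/41 (D = 2*((24 + 14)/(20 + 21)) = 2*(38/41) = 76/41 ≈ 1.8537)
D*(-8/14 + z(6, -4)/12) - 19 = 76*(-8/14 + 7/12)/41 - 19 = 76*(-8*1/14 + 7*(1/12))/41 - 19 = 76*(-4/7 + 7/12)/41 - 19 = (76/41)*(1/84) - 19 = 19/861 - 19 = -16340/861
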